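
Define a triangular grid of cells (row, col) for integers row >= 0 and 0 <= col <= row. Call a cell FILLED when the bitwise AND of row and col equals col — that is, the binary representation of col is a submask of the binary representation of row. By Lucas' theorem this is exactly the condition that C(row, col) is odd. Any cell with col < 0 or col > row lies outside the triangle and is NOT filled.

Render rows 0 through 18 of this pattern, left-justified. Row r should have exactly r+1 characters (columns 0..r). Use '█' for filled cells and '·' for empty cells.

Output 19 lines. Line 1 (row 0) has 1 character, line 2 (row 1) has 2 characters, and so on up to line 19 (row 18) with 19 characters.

Answer: █
██
█·█
████
█···█
██··██
█·█·█·█
████████
█·······█
██······██
█·█·····█·█
████····████
█···█···█···█
██··██··██··██
█·█·█·█·█·█·█·█
████████████████
█···············█
██··············██
█·█·············█·█

Derivation:
r0=0: █
r1=1: ██
r2=10: █·█
r3=11: ████
r4=100: █···█
r5=101: ██··██
r6=110: █·█·█·█
r7=111: ████████
r8=1000: █·······█
r9=1001: ██······██
r10=1010: █·█·····█·█
r11=1011: ████····████
r12=1100: █···█···█···█
r13=1101: ██··██··██··██
r14=1110: █·█·█·█·█·█·█·█
r15=1111: ████████████████
r16=10000: █···············█
r17=10001: ██··············██
r18=10010: █·█·············█·█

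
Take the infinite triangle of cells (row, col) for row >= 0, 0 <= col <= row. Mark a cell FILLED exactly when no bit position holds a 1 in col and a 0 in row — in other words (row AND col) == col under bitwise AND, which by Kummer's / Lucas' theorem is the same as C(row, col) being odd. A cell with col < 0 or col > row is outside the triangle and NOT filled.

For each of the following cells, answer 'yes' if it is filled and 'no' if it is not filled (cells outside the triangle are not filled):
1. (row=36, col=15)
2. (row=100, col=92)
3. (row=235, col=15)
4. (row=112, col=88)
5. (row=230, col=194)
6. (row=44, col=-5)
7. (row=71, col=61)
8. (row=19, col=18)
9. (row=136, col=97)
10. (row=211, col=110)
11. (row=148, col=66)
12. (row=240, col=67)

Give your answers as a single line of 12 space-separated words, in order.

(36,15): row=0b100100, col=0b1111, row AND col = 0b100 = 4; 4 != 15 -> empty
(100,92): row=0b1100100, col=0b1011100, row AND col = 0b1000100 = 68; 68 != 92 -> empty
(235,15): row=0b11101011, col=0b1111, row AND col = 0b1011 = 11; 11 != 15 -> empty
(112,88): row=0b1110000, col=0b1011000, row AND col = 0b1010000 = 80; 80 != 88 -> empty
(230,194): row=0b11100110, col=0b11000010, row AND col = 0b11000010 = 194; 194 == 194 -> filled
(44,-5): col outside [0, 44] -> not filled
(71,61): row=0b1000111, col=0b111101, row AND col = 0b101 = 5; 5 != 61 -> empty
(19,18): row=0b10011, col=0b10010, row AND col = 0b10010 = 18; 18 == 18 -> filled
(136,97): row=0b10001000, col=0b1100001, row AND col = 0b0 = 0; 0 != 97 -> empty
(211,110): row=0b11010011, col=0b1101110, row AND col = 0b1000010 = 66; 66 != 110 -> empty
(148,66): row=0b10010100, col=0b1000010, row AND col = 0b0 = 0; 0 != 66 -> empty
(240,67): row=0b11110000, col=0b1000011, row AND col = 0b1000000 = 64; 64 != 67 -> empty

Answer: no no no no yes no no yes no no no no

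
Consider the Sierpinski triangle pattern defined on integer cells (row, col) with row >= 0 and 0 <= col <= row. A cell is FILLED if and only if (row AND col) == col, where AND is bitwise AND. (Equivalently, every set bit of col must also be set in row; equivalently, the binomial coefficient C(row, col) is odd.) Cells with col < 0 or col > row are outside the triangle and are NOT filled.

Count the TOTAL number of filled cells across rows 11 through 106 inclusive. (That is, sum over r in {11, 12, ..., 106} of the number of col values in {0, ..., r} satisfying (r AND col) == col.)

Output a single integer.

r11=1011 pc3: +8 =8
r12=1100 pc2: +4 =12
r13=1101 pc3: +8 =20
r14=1110 pc3: +8 =28
r15=1111 pc4: +16 =44
r16=10000 pc1: +2 =46
r17=10001 pc2: +4 =50
r18=10010 pc2: +4 =54
r19=10011 pc3: +8 =62
r20=10100 pc2: +4 =66
r21=10101 pc3: +8 =74
r22=10110 pc3: +8 =82
r23=10111 pc4: +16 =98
r24=11000 pc2: +4 =102
r25=11001 pc3: +8 =110
r26=11010 pc3: +8 =118
r27=11011 pc4: +16 =134
r28=11100 pc3: +8 =142
r29=11101 pc4: +16 =158
r30=11110 pc4: +16 =174
r31=11111 pc5: +32 =206
r32=100000 pc1: +2 =208
r33=100001 pc2: +4 =212
r34=100010 pc2: +4 =216
r35=100011 pc3: +8 =224
r36=100100 pc2: +4 =228
r37=100101 pc3: +8 =236
r38=100110 pc3: +8 =244
r39=100111 pc4: +16 =260
r40=101000 pc2: +4 =264
r41=101001 pc3: +8 =272
r42=101010 pc3: +8 =280
r43=101011 pc4: +16 =296
r44=101100 pc3: +8 =304
r45=101101 pc4: +16 =320
r46=101110 pc4: +16 =336
r47=101111 pc5: +32 =368
r48=110000 pc2: +4 =372
r49=110001 pc3: +8 =380
r50=110010 pc3: +8 =388
r51=110011 pc4: +16 =404
r52=110100 pc3: +8 =412
r53=110101 pc4: +16 =428
r54=110110 pc4: +16 =444
r55=110111 pc5: +32 =476
r56=111000 pc3: +8 =484
r57=111001 pc4: +16 =500
r58=111010 pc4: +16 =516
r59=111011 pc5: +32 =548
r60=111100 pc4: +16 =564
r61=111101 pc5: +32 =596
r62=111110 pc5: +32 =628
r63=111111 pc6: +64 =692
r64=1000000 pc1: +2 =694
r65=1000001 pc2: +4 =698
r66=1000010 pc2: +4 =702
r67=1000011 pc3: +8 =710
r68=1000100 pc2: +4 =714
r69=1000101 pc3: +8 =722
r70=1000110 pc3: +8 =730
r71=1000111 pc4: +16 =746
r72=1001000 pc2: +4 =750
r73=1001001 pc3: +8 =758
r74=1001010 pc3: +8 =766
r75=1001011 pc4: +16 =782
r76=1001100 pc3: +8 =790
r77=1001101 pc4: +16 =806
r78=1001110 pc4: +16 =822
r79=1001111 pc5: +32 =854
r80=1010000 pc2: +4 =858
r81=1010001 pc3: +8 =866
r82=1010010 pc3: +8 =874
r83=1010011 pc4: +16 =890
r84=1010100 pc3: +8 =898
r85=1010101 pc4: +16 =914
r86=1010110 pc4: +16 =930
r87=1010111 pc5: +32 =962
r88=1011000 pc3: +8 =970
r89=1011001 pc4: +16 =986
r90=1011010 pc4: +16 =1002
r91=1011011 pc5: +32 =1034
r92=1011100 pc4: +16 =1050
r93=1011101 pc5: +32 =1082
r94=1011110 pc5: +32 =1114
r95=1011111 pc6: +64 =1178
r96=1100000 pc2: +4 =1182
r97=1100001 pc3: +8 =1190
r98=1100010 pc3: +8 =1198
r99=1100011 pc4: +16 =1214
r100=1100100 pc3: +8 =1222
r101=1100101 pc4: +16 =1238
r102=1100110 pc4: +16 =1254
r103=1100111 pc5: +32 =1286
r104=1101000 pc3: +8 =1294
r105=1101001 pc4: +16 =1310
r106=1101010 pc4: +16 =1326

Answer: 1326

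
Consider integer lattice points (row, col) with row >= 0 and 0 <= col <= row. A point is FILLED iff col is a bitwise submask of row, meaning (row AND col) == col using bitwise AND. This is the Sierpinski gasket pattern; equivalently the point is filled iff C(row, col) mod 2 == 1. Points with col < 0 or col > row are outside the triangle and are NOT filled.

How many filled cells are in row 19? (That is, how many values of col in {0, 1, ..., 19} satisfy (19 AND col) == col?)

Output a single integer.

19 in binary = 10011
popcount(19) = number of 1-bits in 10011 = 3
A col c satisfies (19 AND c) == c iff every set bit of c is also set in 19; each of the 3 set bits of 19 can independently be on or off in c.
count = 2^3 = 8

Answer: 8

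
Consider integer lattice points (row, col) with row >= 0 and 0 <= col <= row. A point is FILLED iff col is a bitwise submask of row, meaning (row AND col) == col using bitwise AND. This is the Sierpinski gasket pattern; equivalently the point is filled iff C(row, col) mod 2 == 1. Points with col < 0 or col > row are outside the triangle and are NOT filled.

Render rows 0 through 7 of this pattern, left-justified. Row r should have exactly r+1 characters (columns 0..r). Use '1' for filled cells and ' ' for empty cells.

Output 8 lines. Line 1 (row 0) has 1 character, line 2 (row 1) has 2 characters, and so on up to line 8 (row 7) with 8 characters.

r0=0: 1
r1=1: 11
r2=10: 1 1
r3=11: 1111
r4=100: 1   1
r5=101: 11  11
r6=110: 1 1 1 1
r7=111: 11111111

Answer: 1
11
1 1
1111
1   1
11  11
1 1 1 1
11111111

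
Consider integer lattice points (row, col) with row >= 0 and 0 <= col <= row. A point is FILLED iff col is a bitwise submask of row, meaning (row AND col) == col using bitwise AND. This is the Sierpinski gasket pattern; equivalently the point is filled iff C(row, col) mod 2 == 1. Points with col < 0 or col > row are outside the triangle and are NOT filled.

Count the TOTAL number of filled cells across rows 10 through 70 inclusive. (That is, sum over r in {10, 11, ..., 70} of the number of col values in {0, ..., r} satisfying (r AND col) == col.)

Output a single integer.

r10=1010 pc2: +4 =4
r11=1011 pc3: +8 =12
r12=1100 pc2: +4 =16
r13=1101 pc3: +8 =24
r14=1110 pc3: +8 =32
r15=1111 pc4: +16 =48
r16=10000 pc1: +2 =50
r17=10001 pc2: +4 =54
r18=10010 pc2: +4 =58
r19=10011 pc3: +8 =66
r20=10100 pc2: +4 =70
r21=10101 pc3: +8 =78
r22=10110 pc3: +8 =86
r23=10111 pc4: +16 =102
r24=11000 pc2: +4 =106
r25=11001 pc3: +8 =114
r26=11010 pc3: +8 =122
r27=11011 pc4: +16 =138
r28=11100 pc3: +8 =146
r29=11101 pc4: +16 =162
r30=11110 pc4: +16 =178
r31=11111 pc5: +32 =210
r32=100000 pc1: +2 =212
r33=100001 pc2: +4 =216
r34=100010 pc2: +4 =220
r35=100011 pc3: +8 =228
r36=100100 pc2: +4 =232
r37=100101 pc3: +8 =240
r38=100110 pc3: +8 =248
r39=100111 pc4: +16 =264
r40=101000 pc2: +4 =268
r41=101001 pc3: +8 =276
r42=101010 pc3: +8 =284
r43=101011 pc4: +16 =300
r44=101100 pc3: +8 =308
r45=101101 pc4: +16 =324
r46=101110 pc4: +16 =340
r47=101111 pc5: +32 =372
r48=110000 pc2: +4 =376
r49=110001 pc3: +8 =384
r50=110010 pc3: +8 =392
r51=110011 pc4: +16 =408
r52=110100 pc3: +8 =416
r53=110101 pc4: +16 =432
r54=110110 pc4: +16 =448
r55=110111 pc5: +32 =480
r56=111000 pc3: +8 =488
r57=111001 pc4: +16 =504
r58=111010 pc4: +16 =520
r59=111011 pc5: +32 =552
r60=111100 pc4: +16 =568
r61=111101 pc5: +32 =600
r62=111110 pc5: +32 =632
r63=111111 pc6: +64 =696
r64=1000000 pc1: +2 =698
r65=1000001 pc2: +4 =702
r66=1000010 pc2: +4 =706
r67=1000011 pc3: +8 =714
r68=1000100 pc2: +4 =718
r69=1000101 pc3: +8 =726
r70=1000110 pc3: +8 =734

Answer: 734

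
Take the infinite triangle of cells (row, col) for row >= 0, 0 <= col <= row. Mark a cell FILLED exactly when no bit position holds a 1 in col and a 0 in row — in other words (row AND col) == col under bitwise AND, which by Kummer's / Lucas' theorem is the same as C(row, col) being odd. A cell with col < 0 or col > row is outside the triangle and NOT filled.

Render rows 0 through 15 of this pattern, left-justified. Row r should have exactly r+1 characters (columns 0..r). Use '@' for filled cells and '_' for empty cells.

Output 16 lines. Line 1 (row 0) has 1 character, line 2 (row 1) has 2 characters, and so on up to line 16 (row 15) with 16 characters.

r0=0: @
r1=1: @@
r2=10: @_@
r3=11: @@@@
r4=100: @___@
r5=101: @@__@@
r6=110: @_@_@_@
r7=111: @@@@@@@@
r8=1000: @_______@
r9=1001: @@______@@
r10=1010: @_@_____@_@
r11=1011: @@@@____@@@@
r12=1100: @___@___@___@
r13=1101: @@__@@__@@__@@
r14=1110: @_@_@_@_@_@_@_@
r15=1111: @@@@@@@@@@@@@@@@

Answer: @
@@
@_@
@@@@
@___@
@@__@@
@_@_@_@
@@@@@@@@
@_______@
@@______@@
@_@_____@_@
@@@@____@@@@
@___@___@___@
@@__@@__@@__@@
@_@_@_@_@_@_@_@
@@@@@@@@@@@@@@@@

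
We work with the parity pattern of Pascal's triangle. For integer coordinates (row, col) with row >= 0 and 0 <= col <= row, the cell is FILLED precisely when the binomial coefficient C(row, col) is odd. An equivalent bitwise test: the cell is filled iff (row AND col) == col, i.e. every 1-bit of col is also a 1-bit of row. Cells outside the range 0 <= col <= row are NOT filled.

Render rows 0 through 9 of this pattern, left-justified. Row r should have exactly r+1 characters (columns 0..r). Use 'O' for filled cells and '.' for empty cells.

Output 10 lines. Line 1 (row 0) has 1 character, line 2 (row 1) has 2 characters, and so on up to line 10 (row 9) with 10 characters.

Answer: O
OO
O.O
OOOO
O...O
OO..OO
O.O.O.O
OOOOOOOO
O.......O
OO......OO

Derivation:
r0=0: O
r1=1: OO
r2=10: O.O
r3=11: OOOO
r4=100: O...O
r5=101: OO..OO
r6=110: O.O.O.O
r7=111: OOOOOOOO
r8=1000: O.......O
r9=1001: OO......OO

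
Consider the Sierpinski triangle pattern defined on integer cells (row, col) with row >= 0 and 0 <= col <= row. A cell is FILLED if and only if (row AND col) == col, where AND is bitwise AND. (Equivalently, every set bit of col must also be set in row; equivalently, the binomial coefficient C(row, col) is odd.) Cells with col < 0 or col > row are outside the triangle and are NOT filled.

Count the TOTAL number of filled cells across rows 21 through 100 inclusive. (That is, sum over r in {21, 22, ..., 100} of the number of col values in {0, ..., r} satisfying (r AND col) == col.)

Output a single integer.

r21=10101 pc3: +8 =8
r22=10110 pc3: +8 =16
r23=10111 pc4: +16 =32
r24=11000 pc2: +4 =36
r25=11001 pc3: +8 =44
r26=11010 pc3: +8 =52
r27=11011 pc4: +16 =68
r28=11100 pc3: +8 =76
r29=11101 pc4: +16 =92
r30=11110 pc4: +16 =108
r31=11111 pc5: +32 =140
r32=100000 pc1: +2 =142
r33=100001 pc2: +4 =146
r34=100010 pc2: +4 =150
r35=100011 pc3: +8 =158
r36=100100 pc2: +4 =162
r37=100101 pc3: +8 =170
r38=100110 pc3: +8 =178
r39=100111 pc4: +16 =194
r40=101000 pc2: +4 =198
r41=101001 pc3: +8 =206
r42=101010 pc3: +8 =214
r43=101011 pc4: +16 =230
r44=101100 pc3: +8 =238
r45=101101 pc4: +16 =254
r46=101110 pc4: +16 =270
r47=101111 pc5: +32 =302
r48=110000 pc2: +4 =306
r49=110001 pc3: +8 =314
r50=110010 pc3: +8 =322
r51=110011 pc4: +16 =338
r52=110100 pc3: +8 =346
r53=110101 pc4: +16 =362
r54=110110 pc4: +16 =378
r55=110111 pc5: +32 =410
r56=111000 pc3: +8 =418
r57=111001 pc4: +16 =434
r58=111010 pc4: +16 =450
r59=111011 pc5: +32 =482
r60=111100 pc4: +16 =498
r61=111101 pc5: +32 =530
r62=111110 pc5: +32 =562
r63=111111 pc6: +64 =626
r64=1000000 pc1: +2 =628
r65=1000001 pc2: +4 =632
r66=1000010 pc2: +4 =636
r67=1000011 pc3: +8 =644
r68=1000100 pc2: +4 =648
r69=1000101 pc3: +8 =656
r70=1000110 pc3: +8 =664
r71=1000111 pc4: +16 =680
r72=1001000 pc2: +4 =684
r73=1001001 pc3: +8 =692
r74=1001010 pc3: +8 =700
r75=1001011 pc4: +16 =716
r76=1001100 pc3: +8 =724
r77=1001101 pc4: +16 =740
r78=1001110 pc4: +16 =756
r79=1001111 pc5: +32 =788
r80=1010000 pc2: +4 =792
r81=1010001 pc3: +8 =800
r82=1010010 pc3: +8 =808
r83=1010011 pc4: +16 =824
r84=1010100 pc3: +8 =832
r85=1010101 pc4: +16 =848
r86=1010110 pc4: +16 =864
r87=1010111 pc5: +32 =896
r88=1011000 pc3: +8 =904
r89=1011001 pc4: +16 =920
r90=1011010 pc4: +16 =936
r91=1011011 pc5: +32 =968
r92=1011100 pc4: +16 =984
r93=1011101 pc5: +32 =1016
r94=1011110 pc5: +32 =1048
r95=1011111 pc6: +64 =1112
r96=1100000 pc2: +4 =1116
r97=1100001 pc3: +8 =1124
r98=1100010 pc3: +8 =1132
r99=1100011 pc4: +16 =1148
r100=1100100 pc3: +8 =1156

Answer: 1156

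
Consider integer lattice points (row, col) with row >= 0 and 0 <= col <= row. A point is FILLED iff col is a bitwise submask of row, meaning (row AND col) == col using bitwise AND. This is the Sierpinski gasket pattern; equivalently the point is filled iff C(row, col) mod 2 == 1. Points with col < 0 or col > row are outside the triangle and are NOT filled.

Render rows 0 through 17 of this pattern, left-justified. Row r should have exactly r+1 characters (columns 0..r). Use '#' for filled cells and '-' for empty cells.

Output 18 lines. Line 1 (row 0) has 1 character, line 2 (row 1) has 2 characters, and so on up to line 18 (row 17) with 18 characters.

r0=0: #
r1=1: ##
r2=10: #-#
r3=11: ####
r4=100: #---#
r5=101: ##--##
r6=110: #-#-#-#
r7=111: ########
r8=1000: #-------#
r9=1001: ##------##
r10=1010: #-#-----#-#
r11=1011: ####----####
r12=1100: #---#---#---#
r13=1101: ##--##--##--##
r14=1110: #-#-#-#-#-#-#-#
r15=1111: ################
r16=10000: #---------------#
r17=10001: ##--------------##

Answer: #
##
#-#
####
#---#
##--##
#-#-#-#
########
#-------#
##------##
#-#-----#-#
####----####
#---#---#---#
##--##--##--##
#-#-#-#-#-#-#-#
################
#---------------#
##--------------##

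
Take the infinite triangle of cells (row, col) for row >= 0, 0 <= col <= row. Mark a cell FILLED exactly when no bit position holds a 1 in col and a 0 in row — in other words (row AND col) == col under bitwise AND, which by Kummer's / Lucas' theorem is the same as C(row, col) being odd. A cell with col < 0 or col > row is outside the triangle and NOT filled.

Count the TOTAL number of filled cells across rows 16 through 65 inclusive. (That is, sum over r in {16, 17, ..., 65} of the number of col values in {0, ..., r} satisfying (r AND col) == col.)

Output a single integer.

Answer: 654

Derivation:
r16=10000 pc1: +2 =2
r17=10001 pc2: +4 =6
r18=10010 pc2: +4 =10
r19=10011 pc3: +8 =18
r20=10100 pc2: +4 =22
r21=10101 pc3: +8 =30
r22=10110 pc3: +8 =38
r23=10111 pc4: +16 =54
r24=11000 pc2: +4 =58
r25=11001 pc3: +8 =66
r26=11010 pc3: +8 =74
r27=11011 pc4: +16 =90
r28=11100 pc3: +8 =98
r29=11101 pc4: +16 =114
r30=11110 pc4: +16 =130
r31=11111 pc5: +32 =162
r32=100000 pc1: +2 =164
r33=100001 pc2: +4 =168
r34=100010 pc2: +4 =172
r35=100011 pc3: +8 =180
r36=100100 pc2: +4 =184
r37=100101 pc3: +8 =192
r38=100110 pc3: +8 =200
r39=100111 pc4: +16 =216
r40=101000 pc2: +4 =220
r41=101001 pc3: +8 =228
r42=101010 pc3: +8 =236
r43=101011 pc4: +16 =252
r44=101100 pc3: +8 =260
r45=101101 pc4: +16 =276
r46=101110 pc4: +16 =292
r47=101111 pc5: +32 =324
r48=110000 pc2: +4 =328
r49=110001 pc3: +8 =336
r50=110010 pc3: +8 =344
r51=110011 pc4: +16 =360
r52=110100 pc3: +8 =368
r53=110101 pc4: +16 =384
r54=110110 pc4: +16 =400
r55=110111 pc5: +32 =432
r56=111000 pc3: +8 =440
r57=111001 pc4: +16 =456
r58=111010 pc4: +16 =472
r59=111011 pc5: +32 =504
r60=111100 pc4: +16 =520
r61=111101 pc5: +32 =552
r62=111110 pc5: +32 =584
r63=111111 pc6: +64 =648
r64=1000000 pc1: +2 =650
r65=1000001 pc2: +4 =654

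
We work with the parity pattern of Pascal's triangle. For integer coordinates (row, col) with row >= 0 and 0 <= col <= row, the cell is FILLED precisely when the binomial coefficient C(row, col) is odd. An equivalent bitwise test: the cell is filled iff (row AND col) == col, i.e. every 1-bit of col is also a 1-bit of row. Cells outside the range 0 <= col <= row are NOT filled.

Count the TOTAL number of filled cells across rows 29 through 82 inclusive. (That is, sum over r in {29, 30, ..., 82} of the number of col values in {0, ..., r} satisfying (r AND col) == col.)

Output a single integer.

r29=11101 pc4: +16 =16
r30=11110 pc4: +16 =32
r31=11111 pc5: +32 =64
r32=100000 pc1: +2 =66
r33=100001 pc2: +4 =70
r34=100010 pc2: +4 =74
r35=100011 pc3: +8 =82
r36=100100 pc2: +4 =86
r37=100101 pc3: +8 =94
r38=100110 pc3: +8 =102
r39=100111 pc4: +16 =118
r40=101000 pc2: +4 =122
r41=101001 pc3: +8 =130
r42=101010 pc3: +8 =138
r43=101011 pc4: +16 =154
r44=101100 pc3: +8 =162
r45=101101 pc4: +16 =178
r46=101110 pc4: +16 =194
r47=101111 pc5: +32 =226
r48=110000 pc2: +4 =230
r49=110001 pc3: +8 =238
r50=110010 pc3: +8 =246
r51=110011 pc4: +16 =262
r52=110100 pc3: +8 =270
r53=110101 pc4: +16 =286
r54=110110 pc4: +16 =302
r55=110111 pc5: +32 =334
r56=111000 pc3: +8 =342
r57=111001 pc4: +16 =358
r58=111010 pc4: +16 =374
r59=111011 pc5: +32 =406
r60=111100 pc4: +16 =422
r61=111101 pc5: +32 =454
r62=111110 pc5: +32 =486
r63=111111 pc6: +64 =550
r64=1000000 pc1: +2 =552
r65=1000001 pc2: +4 =556
r66=1000010 pc2: +4 =560
r67=1000011 pc3: +8 =568
r68=1000100 pc2: +4 =572
r69=1000101 pc3: +8 =580
r70=1000110 pc3: +8 =588
r71=1000111 pc4: +16 =604
r72=1001000 pc2: +4 =608
r73=1001001 pc3: +8 =616
r74=1001010 pc3: +8 =624
r75=1001011 pc4: +16 =640
r76=1001100 pc3: +8 =648
r77=1001101 pc4: +16 =664
r78=1001110 pc4: +16 =680
r79=1001111 pc5: +32 =712
r80=1010000 pc2: +4 =716
r81=1010001 pc3: +8 =724
r82=1010010 pc3: +8 =732

Answer: 732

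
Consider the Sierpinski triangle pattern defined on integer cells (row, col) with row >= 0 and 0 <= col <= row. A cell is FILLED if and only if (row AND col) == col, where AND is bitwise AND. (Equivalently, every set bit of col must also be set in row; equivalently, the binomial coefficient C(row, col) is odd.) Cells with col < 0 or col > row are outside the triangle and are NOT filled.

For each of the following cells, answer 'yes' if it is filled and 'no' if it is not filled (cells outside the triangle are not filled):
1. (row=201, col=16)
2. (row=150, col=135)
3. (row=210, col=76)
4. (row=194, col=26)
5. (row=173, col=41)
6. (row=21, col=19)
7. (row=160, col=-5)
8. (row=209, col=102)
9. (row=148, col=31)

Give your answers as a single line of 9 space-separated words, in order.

(201,16): row=0b11001001, col=0b10000, row AND col = 0b0 = 0; 0 != 16 -> empty
(150,135): row=0b10010110, col=0b10000111, row AND col = 0b10000110 = 134; 134 != 135 -> empty
(210,76): row=0b11010010, col=0b1001100, row AND col = 0b1000000 = 64; 64 != 76 -> empty
(194,26): row=0b11000010, col=0b11010, row AND col = 0b10 = 2; 2 != 26 -> empty
(173,41): row=0b10101101, col=0b101001, row AND col = 0b101001 = 41; 41 == 41 -> filled
(21,19): row=0b10101, col=0b10011, row AND col = 0b10001 = 17; 17 != 19 -> empty
(160,-5): col outside [0, 160] -> not filled
(209,102): row=0b11010001, col=0b1100110, row AND col = 0b1000000 = 64; 64 != 102 -> empty
(148,31): row=0b10010100, col=0b11111, row AND col = 0b10100 = 20; 20 != 31 -> empty

Answer: no no no no yes no no no no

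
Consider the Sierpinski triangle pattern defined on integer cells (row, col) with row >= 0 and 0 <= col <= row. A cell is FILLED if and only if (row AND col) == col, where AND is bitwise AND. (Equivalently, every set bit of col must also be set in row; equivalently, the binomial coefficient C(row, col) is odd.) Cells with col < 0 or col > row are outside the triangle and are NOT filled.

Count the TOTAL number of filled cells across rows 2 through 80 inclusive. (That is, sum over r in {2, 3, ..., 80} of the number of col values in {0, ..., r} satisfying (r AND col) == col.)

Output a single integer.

r2=10 pc1: +2 =2
r3=11 pc2: +4 =6
r4=100 pc1: +2 =8
r5=101 pc2: +4 =12
r6=110 pc2: +4 =16
r7=111 pc3: +8 =24
r8=1000 pc1: +2 =26
r9=1001 pc2: +4 =30
r10=1010 pc2: +4 =34
r11=1011 pc3: +8 =42
r12=1100 pc2: +4 =46
r13=1101 pc3: +8 =54
r14=1110 pc3: +8 =62
r15=1111 pc4: +16 =78
r16=10000 pc1: +2 =80
r17=10001 pc2: +4 =84
r18=10010 pc2: +4 =88
r19=10011 pc3: +8 =96
r20=10100 pc2: +4 =100
r21=10101 pc3: +8 =108
r22=10110 pc3: +8 =116
r23=10111 pc4: +16 =132
r24=11000 pc2: +4 =136
r25=11001 pc3: +8 =144
r26=11010 pc3: +8 =152
r27=11011 pc4: +16 =168
r28=11100 pc3: +8 =176
r29=11101 pc4: +16 =192
r30=11110 pc4: +16 =208
r31=11111 pc5: +32 =240
r32=100000 pc1: +2 =242
r33=100001 pc2: +4 =246
r34=100010 pc2: +4 =250
r35=100011 pc3: +8 =258
r36=100100 pc2: +4 =262
r37=100101 pc3: +8 =270
r38=100110 pc3: +8 =278
r39=100111 pc4: +16 =294
r40=101000 pc2: +4 =298
r41=101001 pc3: +8 =306
r42=101010 pc3: +8 =314
r43=101011 pc4: +16 =330
r44=101100 pc3: +8 =338
r45=101101 pc4: +16 =354
r46=101110 pc4: +16 =370
r47=101111 pc5: +32 =402
r48=110000 pc2: +4 =406
r49=110001 pc3: +8 =414
r50=110010 pc3: +8 =422
r51=110011 pc4: +16 =438
r52=110100 pc3: +8 =446
r53=110101 pc4: +16 =462
r54=110110 pc4: +16 =478
r55=110111 pc5: +32 =510
r56=111000 pc3: +8 =518
r57=111001 pc4: +16 =534
r58=111010 pc4: +16 =550
r59=111011 pc5: +32 =582
r60=111100 pc4: +16 =598
r61=111101 pc5: +32 =630
r62=111110 pc5: +32 =662
r63=111111 pc6: +64 =726
r64=1000000 pc1: +2 =728
r65=1000001 pc2: +4 =732
r66=1000010 pc2: +4 =736
r67=1000011 pc3: +8 =744
r68=1000100 pc2: +4 =748
r69=1000101 pc3: +8 =756
r70=1000110 pc3: +8 =764
r71=1000111 pc4: +16 =780
r72=1001000 pc2: +4 =784
r73=1001001 pc3: +8 =792
r74=1001010 pc3: +8 =800
r75=1001011 pc4: +16 =816
r76=1001100 pc3: +8 =824
r77=1001101 pc4: +16 =840
r78=1001110 pc4: +16 =856
r79=1001111 pc5: +32 =888
r80=1010000 pc2: +4 =892

Answer: 892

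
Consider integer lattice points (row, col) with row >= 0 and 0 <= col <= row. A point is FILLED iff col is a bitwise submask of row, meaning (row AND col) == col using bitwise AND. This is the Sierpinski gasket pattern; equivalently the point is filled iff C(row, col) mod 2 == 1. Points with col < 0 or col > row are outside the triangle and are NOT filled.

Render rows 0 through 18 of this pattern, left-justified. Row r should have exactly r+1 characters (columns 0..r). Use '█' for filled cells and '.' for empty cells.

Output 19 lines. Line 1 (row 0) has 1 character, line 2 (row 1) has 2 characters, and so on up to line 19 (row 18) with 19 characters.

Answer: █
██
█.█
████
█...█
██..██
█.█.█.█
████████
█.......█
██......██
█.█.....█.█
████....████
█...█...█...█
██..██..██..██
█.█.█.█.█.█.█.█
████████████████
█...............█
██..............██
█.█.............█.█

Derivation:
r0=0: █
r1=1: ██
r2=10: █.█
r3=11: ████
r4=100: █...█
r5=101: ██..██
r6=110: █.█.█.█
r7=111: ████████
r8=1000: █.......█
r9=1001: ██......██
r10=1010: █.█.....█.█
r11=1011: ████....████
r12=1100: █...█...█...█
r13=1101: ██..██..██..██
r14=1110: █.█.█.█.█.█.█.█
r15=1111: ████████████████
r16=10000: █...............█
r17=10001: ██..............██
r18=10010: █.█.............█.█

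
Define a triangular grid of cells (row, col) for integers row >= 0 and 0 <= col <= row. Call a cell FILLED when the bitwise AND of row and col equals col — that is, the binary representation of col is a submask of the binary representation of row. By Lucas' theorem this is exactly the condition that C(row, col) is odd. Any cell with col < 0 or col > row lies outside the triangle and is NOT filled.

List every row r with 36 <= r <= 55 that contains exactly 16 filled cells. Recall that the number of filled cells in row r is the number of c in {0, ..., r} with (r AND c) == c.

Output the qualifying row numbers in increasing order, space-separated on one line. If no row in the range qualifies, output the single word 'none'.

Answer: 39 43 45 46 51 53 54

Derivation:
Row r has 2^popcount(r) filled cells, so we need popcount(r) = log2(16) = 4.
Scan r = 36..55 and keep those with exactly 4 one-bits:
r=36=100100 popcount=2 -> skip
r=37=100101 popcount=3 -> skip
r=38=100110 popcount=3 -> skip
r=39=100111 popcount=4 -> KEEP
r=40=101000 popcount=2 -> skip
r=41=101001 popcount=3 -> skip
r=42=101010 popcount=3 -> skip
r=43=101011 popcount=4 -> KEEP
r=44=101100 popcount=3 -> skip
r=45=101101 popcount=4 -> KEEP
r=46=101110 popcount=4 -> KEEP
r=47=101111 popcount=5 -> skip
r=48=110000 popcount=2 -> skip
r=49=110001 popcount=3 -> skip
r=50=110010 popcount=3 -> skip
r=51=110011 popcount=4 -> KEEP
r=52=110100 popcount=3 -> skip
r=53=110101 popcount=4 -> KEEP
r=54=110110 popcount=4 -> KEEP
r=55=110111 popcount=5 -> skip
Kept rows: 39 43 45 46 51 53 54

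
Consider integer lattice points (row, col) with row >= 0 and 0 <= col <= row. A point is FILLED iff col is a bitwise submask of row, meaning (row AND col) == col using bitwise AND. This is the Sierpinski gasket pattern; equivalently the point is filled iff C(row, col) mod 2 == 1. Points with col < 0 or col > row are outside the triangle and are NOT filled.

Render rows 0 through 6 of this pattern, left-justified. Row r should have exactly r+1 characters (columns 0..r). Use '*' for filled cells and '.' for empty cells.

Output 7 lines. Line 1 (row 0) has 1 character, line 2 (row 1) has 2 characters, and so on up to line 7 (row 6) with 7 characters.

r0=0: *
r1=1: **
r2=10: *.*
r3=11: ****
r4=100: *...*
r5=101: **..**
r6=110: *.*.*.*

Answer: *
**
*.*
****
*...*
**..**
*.*.*.*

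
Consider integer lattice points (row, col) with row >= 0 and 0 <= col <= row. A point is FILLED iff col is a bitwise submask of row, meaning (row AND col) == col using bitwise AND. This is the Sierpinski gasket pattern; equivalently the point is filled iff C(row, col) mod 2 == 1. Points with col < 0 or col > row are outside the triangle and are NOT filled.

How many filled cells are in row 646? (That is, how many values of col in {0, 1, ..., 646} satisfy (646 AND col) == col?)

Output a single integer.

Answer: 16

Derivation:
646 in binary = 1010000110
popcount(646) = number of 1-bits in 1010000110 = 4
A col c satisfies (646 AND c) == c iff every set bit of c is also set in 646; each of the 4 set bits of 646 can independently be on or off in c.
count = 2^4 = 16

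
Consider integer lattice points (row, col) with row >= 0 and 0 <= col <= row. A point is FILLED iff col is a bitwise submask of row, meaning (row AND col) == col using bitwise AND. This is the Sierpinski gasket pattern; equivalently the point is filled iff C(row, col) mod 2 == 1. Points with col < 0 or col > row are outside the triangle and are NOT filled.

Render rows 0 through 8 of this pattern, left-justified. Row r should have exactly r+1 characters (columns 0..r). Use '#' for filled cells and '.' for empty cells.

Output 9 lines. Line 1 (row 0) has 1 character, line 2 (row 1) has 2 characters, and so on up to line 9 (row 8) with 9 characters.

Answer: #
##
#.#
####
#...#
##..##
#.#.#.#
########
#.......#

Derivation:
r0=0: #
r1=1: ##
r2=10: #.#
r3=11: ####
r4=100: #...#
r5=101: ##..##
r6=110: #.#.#.#
r7=111: ########
r8=1000: #.......#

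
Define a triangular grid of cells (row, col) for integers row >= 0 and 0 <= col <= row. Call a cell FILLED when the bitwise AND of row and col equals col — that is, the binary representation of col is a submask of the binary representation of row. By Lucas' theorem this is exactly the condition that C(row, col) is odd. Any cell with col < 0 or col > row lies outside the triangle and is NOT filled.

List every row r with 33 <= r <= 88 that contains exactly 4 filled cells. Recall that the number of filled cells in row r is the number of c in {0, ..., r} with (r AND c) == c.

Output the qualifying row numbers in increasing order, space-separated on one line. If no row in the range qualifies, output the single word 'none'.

Row r has 2^popcount(r) filled cells, so we need popcount(r) = log2(4) = 2.
Scan r = 33..88 and keep those with exactly 2 one-bits:
r=33=100001 popcount=2 -> KEEP
r=34=100010 popcount=2 -> KEEP
r=35=100011 popcount=3 -> skip
r=36=100100 popcount=2 -> KEEP
r=37=100101 popcount=3 -> skip
r=38=100110 popcount=3 -> skip
r=39=100111 popcount=4 -> skip
r=40=101000 popcount=2 -> KEEP
r=41=101001 popcount=3 -> skip
r=42=101010 popcount=3 -> skip
r=43=101011 popcount=4 -> skip
r=44=101100 popcount=3 -> skip
r=45=101101 popcount=4 -> skip
r=46=101110 popcount=4 -> skip
r=47=101111 popcount=5 -> skip
r=48=110000 popcount=2 -> KEEP
r=49=110001 popcount=3 -> skip
r=50=110010 popcount=3 -> skip
r=51=110011 popcount=4 -> skip
r=52=110100 popcount=3 -> skip
r=53=110101 popcount=4 -> skip
r=54=110110 popcount=4 -> skip
r=55=110111 popcount=5 -> skip
r=56=111000 popcount=3 -> skip
r=57=111001 popcount=4 -> skip
r=58=111010 popcount=4 -> skip
r=59=111011 popcount=5 -> skip
r=60=111100 popcount=4 -> skip
r=61=111101 popcount=5 -> skip
r=62=111110 popcount=5 -> skip
r=63=111111 popcount=6 -> skip
r=64=1000000 popcount=1 -> skip
r=65=1000001 popcount=2 -> KEEP
r=66=1000010 popcount=2 -> KEEP
r=67=1000011 popcount=3 -> skip
r=68=1000100 popcount=2 -> KEEP
r=69=1000101 popcount=3 -> skip
r=70=1000110 popcount=3 -> skip
r=71=1000111 popcount=4 -> skip
r=72=1001000 popcount=2 -> KEEP
r=73=1001001 popcount=3 -> skip
r=74=1001010 popcount=3 -> skip
r=75=1001011 popcount=4 -> skip
r=76=1001100 popcount=3 -> skip
r=77=1001101 popcount=4 -> skip
r=78=1001110 popcount=4 -> skip
r=79=1001111 popcount=5 -> skip
r=80=1010000 popcount=2 -> KEEP
r=81=1010001 popcount=3 -> skip
r=82=1010010 popcount=3 -> skip
r=83=1010011 popcount=4 -> skip
r=84=1010100 popcount=3 -> skip
r=85=1010101 popcount=4 -> skip
r=86=1010110 popcount=4 -> skip
r=87=1010111 popcount=5 -> skip
r=88=1011000 popcount=3 -> skip
Kept rows: 33 34 36 40 48 65 66 68 72 80

Answer: 33 34 36 40 48 65 66 68 72 80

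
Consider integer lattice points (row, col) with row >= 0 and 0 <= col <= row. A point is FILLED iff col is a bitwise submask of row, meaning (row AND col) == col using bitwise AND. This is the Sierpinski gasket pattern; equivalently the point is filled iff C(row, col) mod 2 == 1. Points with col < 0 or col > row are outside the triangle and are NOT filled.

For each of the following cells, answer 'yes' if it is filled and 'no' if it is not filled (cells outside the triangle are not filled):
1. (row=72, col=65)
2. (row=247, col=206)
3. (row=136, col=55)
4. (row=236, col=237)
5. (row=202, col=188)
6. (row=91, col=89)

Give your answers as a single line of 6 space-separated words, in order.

(72,65): row=0b1001000, col=0b1000001, row AND col = 0b1000000 = 64; 64 != 65 -> empty
(247,206): row=0b11110111, col=0b11001110, row AND col = 0b11000110 = 198; 198 != 206 -> empty
(136,55): row=0b10001000, col=0b110111, row AND col = 0b0 = 0; 0 != 55 -> empty
(236,237): col outside [0, 236] -> not filled
(202,188): row=0b11001010, col=0b10111100, row AND col = 0b10001000 = 136; 136 != 188 -> empty
(91,89): row=0b1011011, col=0b1011001, row AND col = 0b1011001 = 89; 89 == 89 -> filled

Answer: no no no no no yes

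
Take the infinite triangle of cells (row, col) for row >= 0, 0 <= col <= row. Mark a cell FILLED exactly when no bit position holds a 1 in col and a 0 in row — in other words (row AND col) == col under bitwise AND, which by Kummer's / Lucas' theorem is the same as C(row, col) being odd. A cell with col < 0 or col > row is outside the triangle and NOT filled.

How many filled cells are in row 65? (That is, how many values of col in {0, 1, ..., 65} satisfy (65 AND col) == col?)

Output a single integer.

Answer: 4

Derivation:
65 in binary = 1000001
popcount(65) = number of 1-bits in 1000001 = 2
A col c satisfies (65 AND c) == c iff every set bit of c is also set in 65; each of the 2 set bits of 65 can independently be on or off in c.
count = 2^2 = 4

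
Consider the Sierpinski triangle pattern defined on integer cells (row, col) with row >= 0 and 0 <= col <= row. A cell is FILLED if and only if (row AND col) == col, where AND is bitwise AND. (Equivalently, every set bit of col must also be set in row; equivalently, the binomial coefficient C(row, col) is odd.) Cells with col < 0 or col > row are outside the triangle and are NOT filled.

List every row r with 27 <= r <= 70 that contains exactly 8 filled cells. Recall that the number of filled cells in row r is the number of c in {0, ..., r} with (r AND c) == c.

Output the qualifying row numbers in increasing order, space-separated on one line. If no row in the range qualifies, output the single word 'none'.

Row r has 2^popcount(r) filled cells, so we need popcount(r) = log2(8) = 3.
Scan r = 27..70 and keep those with exactly 3 one-bits:
r=27=11011 popcount=4 -> skip
r=28=11100 popcount=3 -> KEEP
r=29=11101 popcount=4 -> skip
r=30=11110 popcount=4 -> skip
r=31=11111 popcount=5 -> skip
r=32=100000 popcount=1 -> skip
r=33=100001 popcount=2 -> skip
r=34=100010 popcount=2 -> skip
r=35=100011 popcount=3 -> KEEP
r=36=100100 popcount=2 -> skip
r=37=100101 popcount=3 -> KEEP
r=38=100110 popcount=3 -> KEEP
r=39=100111 popcount=4 -> skip
r=40=101000 popcount=2 -> skip
r=41=101001 popcount=3 -> KEEP
r=42=101010 popcount=3 -> KEEP
r=43=101011 popcount=4 -> skip
r=44=101100 popcount=3 -> KEEP
r=45=101101 popcount=4 -> skip
r=46=101110 popcount=4 -> skip
r=47=101111 popcount=5 -> skip
r=48=110000 popcount=2 -> skip
r=49=110001 popcount=3 -> KEEP
r=50=110010 popcount=3 -> KEEP
r=51=110011 popcount=4 -> skip
r=52=110100 popcount=3 -> KEEP
r=53=110101 popcount=4 -> skip
r=54=110110 popcount=4 -> skip
r=55=110111 popcount=5 -> skip
r=56=111000 popcount=3 -> KEEP
r=57=111001 popcount=4 -> skip
r=58=111010 popcount=4 -> skip
r=59=111011 popcount=5 -> skip
r=60=111100 popcount=4 -> skip
r=61=111101 popcount=5 -> skip
r=62=111110 popcount=5 -> skip
r=63=111111 popcount=6 -> skip
r=64=1000000 popcount=1 -> skip
r=65=1000001 popcount=2 -> skip
r=66=1000010 popcount=2 -> skip
r=67=1000011 popcount=3 -> KEEP
r=68=1000100 popcount=2 -> skip
r=69=1000101 popcount=3 -> KEEP
r=70=1000110 popcount=3 -> KEEP
Kept rows: 28 35 37 38 41 42 44 49 50 52 56 67 69 70

Answer: 28 35 37 38 41 42 44 49 50 52 56 67 69 70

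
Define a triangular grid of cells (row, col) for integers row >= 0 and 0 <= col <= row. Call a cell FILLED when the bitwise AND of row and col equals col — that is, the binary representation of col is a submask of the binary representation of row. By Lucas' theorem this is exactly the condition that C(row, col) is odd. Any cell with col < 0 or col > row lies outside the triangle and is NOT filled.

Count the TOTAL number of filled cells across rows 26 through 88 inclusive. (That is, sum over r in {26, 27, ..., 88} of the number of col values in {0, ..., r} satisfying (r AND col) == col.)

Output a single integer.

r26=11010 pc3: +8 =8
r27=11011 pc4: +16 =24
r28=11100 pc3: +8 =32
r29=11101 pc4: +16 =48
r30=11110 pc4: +16 =64
r31=11111 pc5: +32 =96
r32=100000 pc1: +2 =98
r33=100001 pc2: +4 =102
r34=100010 pc2: +4 =106
r35=100011 pc3: +8 =114
r36=100100 pc2: +4 =118
r37=100101 pc3: +8 =126
r38=100110 pc3: +8 =134
r39=100111 pc4: +16 =150
r40=101000 pc2: +4 =154
r41=101001 pc3: +8 =162
r42=101010 pc3: +8 =170
r43=101011 pc4: +16 =186
r44=101100 pc3: +8 =194
r45=101101 pc4: +16 =210
r46=101110 pc4: +16 =226
r47=101111 pc5: +32 =258
r48=110000 pc2: +4 =262
r49=110001 pc3: +8 =270
r50=110010 pc3: +8 =278
r51=110011 pc4: +16 =294
r52=110100 pc3: +8 =302
r53=110101 pc4: +16 =318
r54=110110 pc4: +16 =334
r55=110111 pc5: +32 =366
r56=111000 pc3: +8 =374
r57=111001 pc4: +16 =390
r58=111010 pc4: +16 =406
r59=111011 pc5: +32 =438
r60=111100 pc4: +16 =454
r61=111101 pc5: +32 =486
r62=111110 pc5: +32 =518
r63=111111 pc6: +64 =582
r64=1000000 pc1: +2 =584
r65=1000001 pc2: +4 =588
r66=1000010 pc2: +4 =592
r67=1000011 pc3: +8 =600
r68=1000100 pc2: +4 =604
r69=1000101 pc3: +8 =612
r70=1000110 pc3: +8 =620
r71=1000111 pc4: +16 =636
r72=1001000 pc2: +4 =640
r73=1001001 pc3: +8 =648
r74=1001010 pc3: +8 =656
r75=1001011 pc4: +16 =672
r76=1001100 pc3: +8 =680
r77=1001101 pc4: +16 =696
r78=1001110 pc4: +16 =712
r79=1001111 pc5: +32 =744
r80=1010000 pc2: +4 =748
r81=1010001 pc3: +8 =756
r82=1010010 pc3: +8 =764
r83=1010011 pc4: +16 =780
r84=1010100 pc3: +8 =788
r85=1010101 pc4: +16 =804
r86=1010110 pc4: +16 =820
r87=1010111 pc5: +32 =852
r88=1011000 pc3: +8 =860

Answer: 860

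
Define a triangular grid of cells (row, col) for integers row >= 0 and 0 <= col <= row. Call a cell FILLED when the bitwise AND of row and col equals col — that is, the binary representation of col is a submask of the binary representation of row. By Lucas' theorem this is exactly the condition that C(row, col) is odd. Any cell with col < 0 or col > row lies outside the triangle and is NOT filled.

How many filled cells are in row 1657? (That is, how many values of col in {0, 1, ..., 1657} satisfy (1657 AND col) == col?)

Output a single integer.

1657 in binary = 11001111001
popcount(1657) = number of 1-bits in 11001111001 = 7
A col c satisfies (1657 AND c) == c iff every set bit of c is also set in 1657; each of the 7 set bits of 1657 can independently be on or off in c.
count = 2^7 = 128

Answer: 128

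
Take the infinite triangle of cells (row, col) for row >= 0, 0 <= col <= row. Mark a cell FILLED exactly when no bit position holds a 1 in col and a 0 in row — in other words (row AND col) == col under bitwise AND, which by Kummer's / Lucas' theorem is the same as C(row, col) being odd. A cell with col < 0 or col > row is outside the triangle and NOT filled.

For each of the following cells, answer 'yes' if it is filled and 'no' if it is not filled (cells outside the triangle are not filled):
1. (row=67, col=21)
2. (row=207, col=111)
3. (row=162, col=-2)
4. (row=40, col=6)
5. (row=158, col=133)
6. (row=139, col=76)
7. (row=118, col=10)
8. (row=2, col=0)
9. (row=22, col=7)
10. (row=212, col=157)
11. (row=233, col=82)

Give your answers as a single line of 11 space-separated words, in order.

Answer: no no no no no no no yes no no no

Derivation:
(67,21): row=0b1000011, col=0b10101, row AND col = 0b1 = 1; 1 != 21 -> empty
(207,111): row=0b11001111, col=0b1101111, row AND col = 0b1001111 = 79; 79 != 111 -> empty
(162,-2): col outside [0, 162] -> not filled
(40,6): row=0b101000, col=0b110, row AND col = 0b0 = 0; 0 != 6 -> empty
(158,133): row=0b10011110, col=0b10000101, row AND col = 0b10000100 = 132; 132 != 133 -> empty
(139,76): row=0b10001011, col=0b1001100, row AND col = 0b1000 = 8; 8 != 76 -> empty
(118,10): row=0b1110110, col=0b1010, row AND col = 0b10 = 2; 2 != 10 -> empty
(2,0): row=0b10, col=0b0, row AND col = 0b0 = 0; 0 == 0 -> filled
(22,7): row=0b10110, col=0b111, row AND col = 0b110 = 6; 6 != 7 -> empty
(212,157): row=0b11010100, col=0b10011101, row AND col = 0b10010100 = 148; 148 != 157 -> empty
(233,82): row=0b11101001, col=0b1010010, row AND col = 0b1000000 = 64; 64 != 82 -> empty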